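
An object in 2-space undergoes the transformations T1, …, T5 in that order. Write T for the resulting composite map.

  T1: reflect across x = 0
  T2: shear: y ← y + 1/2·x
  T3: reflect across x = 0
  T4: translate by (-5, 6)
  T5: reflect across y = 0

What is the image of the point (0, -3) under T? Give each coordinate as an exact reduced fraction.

T1 reflect across x = 0: (0, -3) → (0, -3)
T2 shear: y ← y + 1/2·x: (0, -3) → (0, -3)
T3 reflect across x = 0: (0, -3) → (0, -3)
T4 translate by (-5, 6): (0, -3) → (-5, 3)
T5 reflect across y = 0: (-5, 3) → (-5, -3)

T(p) = (-5, -3)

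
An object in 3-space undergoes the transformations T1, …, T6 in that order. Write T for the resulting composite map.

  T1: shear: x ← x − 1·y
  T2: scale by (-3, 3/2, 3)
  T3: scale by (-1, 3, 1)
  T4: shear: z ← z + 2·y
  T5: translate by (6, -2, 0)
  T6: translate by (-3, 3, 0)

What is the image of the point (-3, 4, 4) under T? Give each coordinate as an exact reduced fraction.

T1 shear: x ← x − 1·y: (-3, 4, 4) → (-7, 4, 4)
T2 scale by (-3, 3/2, 3): (-7, 4, 4) → (21, 6, 12)
T3 scale by (-1, 3, 1): (21, 6, 12) → (-21, 18, 12)
T4 shear: z ← z + 2·y: (-21, 18, 12) → (-21, 18, 48)
T5 translate by (6, -2, 0): (-21, 18, 48) → (-15, 16, 48)
T6 translate by (-3, 3, 0): (-15, 16, 48) → (-18, 19, 48)

T(p) = (-18, 19, 48)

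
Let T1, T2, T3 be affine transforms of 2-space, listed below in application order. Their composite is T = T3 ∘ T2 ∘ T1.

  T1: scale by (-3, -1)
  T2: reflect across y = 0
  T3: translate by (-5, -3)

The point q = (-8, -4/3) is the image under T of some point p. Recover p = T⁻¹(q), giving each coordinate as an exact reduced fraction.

p = (1, 5/3)

T1 = [-3 0 0; 0 -1 0; 0 0 1]
T2·T1 = [-3 0 0; 0 1 0; 0 0 1]
T3·…·T1 = [-3 0 -5; 0 1 -3; 0 0 1]
det M = -3; M⁻¹ = [-1/3 0 -5/3; 0 1 3; 0 0 1]
M⁻¹ · (-8, -4/3)ᵀ = (1, 5/3)ᵀ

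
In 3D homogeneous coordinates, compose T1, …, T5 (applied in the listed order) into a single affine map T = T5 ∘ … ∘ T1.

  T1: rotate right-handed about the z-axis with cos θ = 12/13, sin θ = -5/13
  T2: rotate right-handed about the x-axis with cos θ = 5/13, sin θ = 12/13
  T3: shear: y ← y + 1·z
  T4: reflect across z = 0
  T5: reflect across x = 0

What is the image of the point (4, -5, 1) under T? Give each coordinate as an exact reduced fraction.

T(p) = (-23/13, -1451/169, 895/169)

T1 rotate right-handed about the z-axis with cos θ = 12/13, sin θ = -5/13: (4, -5, 1) → (23/13, -80/13, 1)
T2 rotate right-handed about the x-axis with cos θ = 5/13, sin θ = 12/13: (23/13, -80/13, 1) → (23/13, -556/169, -895/169)
T3 shear: y ← y + 1·z: (23/13, -556/169, -895/169) → (23/13, -1451/169, -895/169)
T4 reflect across z = 0: (23/13, -1451/169, -895/169) → (23/13, -1451/169, 895/169)
T5 reflect across x = 0: (23/13, -1451/169, 895/169) → (-23/13, -1451/169, 895/169)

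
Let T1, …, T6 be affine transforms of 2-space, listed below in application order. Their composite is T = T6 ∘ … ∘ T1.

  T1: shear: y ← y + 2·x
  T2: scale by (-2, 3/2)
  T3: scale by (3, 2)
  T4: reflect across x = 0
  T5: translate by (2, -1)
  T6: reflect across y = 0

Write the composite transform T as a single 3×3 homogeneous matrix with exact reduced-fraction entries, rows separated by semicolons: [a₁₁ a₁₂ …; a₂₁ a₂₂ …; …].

T1 = [1 0 0; 2 1 0; 0 0 1]
T2·T1 = [-2 0 0; 3 3/2 0; 0 0 1]
T3·…·T1 = [-6 0 0; 6 3 0; 0 0 1]
T4·…·T1 = [6 0 0; 6 3 0; 0 0 1]
T5·…·T1 = [6 0 2; 6 3 -1; 0 0 1]
T6·…·T1 = [6 0 2; -6 -3 1; 0 0 1]

T = [6 0 2; -6 -3 1; 0 0 1]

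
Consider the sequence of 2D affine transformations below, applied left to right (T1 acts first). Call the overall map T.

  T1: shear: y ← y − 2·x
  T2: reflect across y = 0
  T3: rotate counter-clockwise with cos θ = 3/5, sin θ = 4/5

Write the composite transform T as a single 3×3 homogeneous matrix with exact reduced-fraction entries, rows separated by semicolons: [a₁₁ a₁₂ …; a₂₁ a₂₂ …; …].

T = [-1 4/5 0; 2 -3/5 0; 0 0 1]

T1 = [1 0 0; -2 1 0; 0 0 1]
T2·T1 = [1 0 0; 2 -1 0; 0 0 1]
T3·…·T1 = [-1 4/5 0; 2 -3/5 0; 0 0 1]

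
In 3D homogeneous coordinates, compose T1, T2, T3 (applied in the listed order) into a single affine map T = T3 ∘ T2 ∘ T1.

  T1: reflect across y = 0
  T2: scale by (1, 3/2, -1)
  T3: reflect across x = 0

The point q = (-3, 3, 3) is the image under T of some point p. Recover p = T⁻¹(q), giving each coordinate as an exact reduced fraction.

p = (3, -2, -3)

T1 = [1 0 0 0; 0 -1 0 0; 0 0 1 0; 0 0 0 1]
T2·T1 = [1 0 0 0; 0 -3/2 0 0; 0 0 -1 0; 0 0 0 1]
T3·…·T1 = [-1 0 0 0; 0 -3/2 0 0; 0 0 -1 0; 0 0 0 1]
det M = -3/2; M⁻¹ = [-1 0 0 0; 0 -2/3 0 0; 0 0 -1 0; 0 0 0 1]
M⁻¹ · (-3, 3, 3)ᵀ = (3, -2, -3)ᵀ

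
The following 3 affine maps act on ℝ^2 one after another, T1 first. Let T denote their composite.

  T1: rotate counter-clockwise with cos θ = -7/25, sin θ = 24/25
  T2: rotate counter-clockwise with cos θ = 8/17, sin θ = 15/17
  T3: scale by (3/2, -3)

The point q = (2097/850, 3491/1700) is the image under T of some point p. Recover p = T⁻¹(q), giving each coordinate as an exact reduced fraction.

T1 = [-7/25 -24/25 0; 24/25 -7/25 0; 0 0 1]
T2·T1 = [-416/425 -87/425 0; 87/425 -416/425 0; 0 0 1]
T3·…·T1 = [-624/425 -261/850 0; -261/425 1248/425 0; 0 0 1]
det M = -9/2; M⁻¹ = [-832/1275 -29/425 0; -58/425 416/1275 0; 0 0 1]
M⁻¹ · (2097/850, 3491/1700)ᵀ = (-7/4, 1/3)ᵀ

p = (-7/4, 1/3)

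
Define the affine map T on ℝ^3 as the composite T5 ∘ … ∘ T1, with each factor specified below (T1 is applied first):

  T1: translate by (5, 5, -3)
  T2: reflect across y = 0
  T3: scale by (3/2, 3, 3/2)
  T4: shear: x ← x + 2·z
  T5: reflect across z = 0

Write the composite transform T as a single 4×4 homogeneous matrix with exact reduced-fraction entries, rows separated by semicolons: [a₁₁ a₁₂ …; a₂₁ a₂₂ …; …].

T1 = [1 0 0 5; 0 1 0 5; 0 0 1 -3; 0 0 0 1]
T2·T1 = [1 0 0 5; 0 -1 0 -5; 0 0 1 -3; 0 0 0 1]
T3·…·T1 = [3/2 0 0 15/2; 0 -3 0 -15; 0 0 3/2 -9/2; 0 0 0 1]
T4·…·T1 = [3/2 0 3 -3/2; 0 -3 0 -15; 0 0 3/2 -9/2; 0 0 0 1]
T5·…·T1 = [3/2 0 3 -3/2; 0 -3 0 -15; 0 0 -3/2 9/2; 0 0 0 1]

T = [3/2 0 3 -3/2; 0 -3 0 -15; 0 0 -3/2 9/2; 0 0 0 1]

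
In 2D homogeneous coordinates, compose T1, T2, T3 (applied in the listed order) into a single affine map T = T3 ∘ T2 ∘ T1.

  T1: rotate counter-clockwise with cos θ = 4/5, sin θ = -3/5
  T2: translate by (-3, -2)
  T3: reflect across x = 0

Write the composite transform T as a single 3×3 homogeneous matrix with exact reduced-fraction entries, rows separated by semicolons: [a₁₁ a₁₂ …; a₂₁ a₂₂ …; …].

T1 = [4/5 3/5 0; -3/5 4/5 0; 0 0 1]
T2·T1 = [4/5 3/5 -3; -3/5 4/5 -2; 0 0 1]
T3·…·T1 = [-4/5 -3/5 3; -3/5 4/5 -2; 0 0 1]

T = [-4/5 -3/5 3; -3/5 4/5 -2; 0 0 1]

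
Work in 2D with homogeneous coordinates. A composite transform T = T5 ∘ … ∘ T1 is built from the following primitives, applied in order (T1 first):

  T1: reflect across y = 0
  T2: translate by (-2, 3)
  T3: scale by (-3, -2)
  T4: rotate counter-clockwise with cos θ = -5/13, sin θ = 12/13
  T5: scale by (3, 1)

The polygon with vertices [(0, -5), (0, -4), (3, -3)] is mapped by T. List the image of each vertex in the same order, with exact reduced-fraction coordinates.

image vertices: (486/13, 152/13), (414/13, 142/13), (477/13, 24/13)

T1 reflect across y = 0: (0, -5) → (0, 5); (0, -4) → (0, 4); (3, -3) → (3, 3)
T2 translate by (-2, 3): (0, 5) → (-2, 8); (0, 4) → (-2, 7); (3, 3) → (1, 6)
T3 scale by (-3, -2): (-2, 8) → (6, -16); (-2, 7) → (6, -14); (1, 6) → (-3, -12)
T4 rotate counter-clockwise with cos θ = -5/13, sin θ = 12/13: (6, -16) → (162/13, 152/13); (6, -14) → (138/13, 142/13); (-3, -12) → (159/13, 24/13)
T5 scale by (3, 1): (162/13, 152/13) → (486/13, 152/13); (138/13, 142/13) → (414/13, 142/13); (159/13, 24/13) → (477/13, 24/13)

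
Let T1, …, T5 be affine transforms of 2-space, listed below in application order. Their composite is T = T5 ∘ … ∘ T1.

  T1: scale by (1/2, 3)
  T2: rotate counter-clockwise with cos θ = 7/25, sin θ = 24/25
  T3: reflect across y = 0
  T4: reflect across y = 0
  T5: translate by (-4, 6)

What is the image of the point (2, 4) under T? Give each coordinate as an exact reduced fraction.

T1 scale by (1/2, 3): (2, 4) → (1, 12)
T2 rotate counter-clockwise with cos θ = 7/25, sin θ = 24/25: (1, 12) → (-281/25, 108/25)
T3 reflect across y = 0: (-281/25, 108/25) → (-281/25, -108/25)
T4 reflect across y = 0: (-281/25, -108/25) → (-281/25, 108/25)
T5 translate by (-4, 6): (-281/25, 108/25) → (-381/25, 258/25)

T(p) = (-381/25, 258/25)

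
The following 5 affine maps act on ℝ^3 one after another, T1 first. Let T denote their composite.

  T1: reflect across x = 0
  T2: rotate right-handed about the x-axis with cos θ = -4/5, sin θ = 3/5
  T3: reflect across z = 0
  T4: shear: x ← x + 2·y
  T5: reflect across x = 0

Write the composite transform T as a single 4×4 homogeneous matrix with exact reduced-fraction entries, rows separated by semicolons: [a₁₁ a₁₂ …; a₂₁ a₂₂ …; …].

T1 = [-1 0 0 0; 0 1 0 0; 0 0 1 0; 0 0 0 1]
T2·T1 = [-1 0 0 0; 0 -4/5 -3/5 0; 0 3/5 -4/5 0; 0 0 0 1]
T3·…·T1 = [-1 0 0 0; 0 -4/5 -3/5 0; 0 -3/5 4/5 0; 0 0 0 1]
T4·…·T1 = [-1 -8/5 -6/5 0; 0 -4/5 -3/5 0; 0 -3/5 4/5 0; 0 0 0 1]
T5·…·T1 = [1 8/5 6/5 0; 0 -4/5 -3/5 0; 0 -3/5 4/5 0; 0 0 0 1]

T = [1 8/5 6/5 0; 0 -4/5 -3/5 0; 0 -3/5 4/5 0; 0 0 0 1]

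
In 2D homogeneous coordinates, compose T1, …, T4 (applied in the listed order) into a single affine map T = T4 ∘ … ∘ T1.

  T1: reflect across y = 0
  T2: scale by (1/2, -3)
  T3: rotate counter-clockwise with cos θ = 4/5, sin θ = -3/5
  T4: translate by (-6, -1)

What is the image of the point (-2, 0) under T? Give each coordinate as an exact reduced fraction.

T(p) = (-34/5, -2/5)

T1 reflect across y = 0: (-2, 0) → (-2, 0)
T2 scale by (1/2, -3): (-2, 0) → (-1, 0)
T3 rotate counter-clockwise with cos θ = 4/5, sin θ = -3/5: (-1, 0) → (-4/5, 3/5)
T4 translate by (-6, -1): (-4/5, 3/5) → (-34/5, -2/5)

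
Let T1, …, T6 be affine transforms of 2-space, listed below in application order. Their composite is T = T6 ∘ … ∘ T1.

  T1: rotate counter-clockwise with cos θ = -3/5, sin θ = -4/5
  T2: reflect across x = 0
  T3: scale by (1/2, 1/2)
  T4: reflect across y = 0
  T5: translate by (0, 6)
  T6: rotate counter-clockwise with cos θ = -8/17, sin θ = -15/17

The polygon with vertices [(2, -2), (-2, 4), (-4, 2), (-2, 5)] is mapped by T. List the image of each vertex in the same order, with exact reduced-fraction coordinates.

image vertices: (409/85, -353/85), (568/85, -91/85), (91/17, -10/17), (1213/170, -73/85)

T1 rotate counter-clockwise with cos θ = -3/5, sin θ = -4/5: (2, -2) → (-14/5, -2/5); (-2, 4) → (22/5, -4/5); (-4, 2) → (4, 2); (-2, 5) → (26/5, -7/5)
T2 reflect across x = 0: (-14/5, -2/5) → (14/5, -2/5); (22/5, -4/5) → (-22/5, -4/5); (4, 2) → (-4, 2); (26/5, -7/5) → (-26/5, -7/5)
T3 scale by (1/2, 1/2): (14/5, -2/5) → (7/5, -1/5); (-22/5, -4/5) → (-11/5, -2/5); (-4, 2) → (-2, 1); (-26/5, -7/5) → (-13/5, -7/10)
T4 reflect across y = 0: (7/5, -1/5) → (7/5, 1/5); (-11/5, -2/5) → (-11/5, 2/5); (-2, 1) → (-2, -1); (-13/5, -7/10) → (-13/5, 7/10)
T5 translate by (0, 6): (7/5, 1/5) → (7/5, 31/5); (-11/5, 2/5) → (-11/5, 32/5); (-2, -1) → (-2, 5); (-13/5, 7/10) → (-13/5, 67/10)
T6 rotate counter-clockwise with cos θ = -8/17, sin θ = -15/17: (7/5, 31/5) → (409/85, -353/85); (-11/5, 32/5) → (568/85, -91/85); (-2, 5) → (91/17, -10/17); (-13/5, 67/10) → (1213/170, -73/85)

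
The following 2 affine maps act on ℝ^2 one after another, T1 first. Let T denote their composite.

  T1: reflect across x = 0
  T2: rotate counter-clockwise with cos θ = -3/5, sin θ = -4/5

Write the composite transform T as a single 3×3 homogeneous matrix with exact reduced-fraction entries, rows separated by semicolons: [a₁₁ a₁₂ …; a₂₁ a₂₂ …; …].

T = [3/5 4/5 0; 4/5 -3/5 0; 0 0 1]

T1 = [-1 0 0; 0 1 0; 0 0 1]
T2·T1 = [3/5 4/5 0; 4/5 -3/5 0; 0 0 1]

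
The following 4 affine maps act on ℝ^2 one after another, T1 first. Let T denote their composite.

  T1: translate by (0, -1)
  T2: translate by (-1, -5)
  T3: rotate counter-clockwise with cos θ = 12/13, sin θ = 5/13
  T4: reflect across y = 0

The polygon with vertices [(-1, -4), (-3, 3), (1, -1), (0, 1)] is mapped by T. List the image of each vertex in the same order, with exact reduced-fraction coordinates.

T1 translate by (0, -1): (-1, -4) → (-1, -5); (-3, 3) → (-3, 2); (1, -1) → (1, -2); (0, 1) → (0, 0)
T2 translate by (-1, -5): (-1, -5) → (-2, -10); (-3, 2) → (-4, -3); (1, -2) → (0, -7); (0, 0) → (-1, -5)
T3 rotate counter-clockwise with cos θ = 12/13, sin θ = 5/13: (-2, -10) → (2, -10); (-4, -3) → (-33/13, -56/13); (0, -7) → (35/13, -84/13); (-1, -5) → (1, -5)
T4 reflect across y = 0: (2, -10) → (2, 10); (-33/13, -56/13) → (-33/13, 56/13); (35/13, -84/13) → (35/13, 84/13); (1, -5) → (1, 5)

image vertices: (2, 10), (-33/13, 56/13), (35/13, 84/13), (1, 5)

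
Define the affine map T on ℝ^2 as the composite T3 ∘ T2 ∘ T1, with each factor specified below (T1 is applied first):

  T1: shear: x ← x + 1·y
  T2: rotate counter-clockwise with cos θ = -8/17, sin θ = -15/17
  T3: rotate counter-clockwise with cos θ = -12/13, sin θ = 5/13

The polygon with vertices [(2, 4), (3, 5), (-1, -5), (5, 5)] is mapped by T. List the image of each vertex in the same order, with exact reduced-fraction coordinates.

T1 shear: x ← x + 1·y: (2, 4) → (6, 4); (3, 5) → (8, 5); (-1, -5) → (-6, -5); (5, 5) → (10, 5)
T2 rotate counter-clockwise with cos θ = -8/17, sin θ = -15/17: (6, 4) → (12/17, -122/17); (8, 5) → (11/17, -160/17); (-6, -5) → (-27/17, 130/17); (10, 5) → (-5/17, -190/17)
T3 rotate counter-clockwise with cos θ = -12/13, sin θ = 5/13: (12/17, -122/17) → (466/221, 1524/221); (11/17, -160/17) → (668/221, 1975/221); (-27/17, 130/17) → (-326/221, -1695/221); (-5/17, -190/17) → (1010/221, 2255/221)

image vertices: (466/221, 1524/221), (668/221, 1975/221), (-326/221, -1695/221), (1010/221, 2255/221)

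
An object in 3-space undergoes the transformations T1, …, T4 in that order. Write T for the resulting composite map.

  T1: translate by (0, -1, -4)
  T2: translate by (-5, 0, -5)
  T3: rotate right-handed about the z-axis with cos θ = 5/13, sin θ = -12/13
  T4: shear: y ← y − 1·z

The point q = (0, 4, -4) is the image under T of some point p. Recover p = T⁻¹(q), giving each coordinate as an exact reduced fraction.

p = (5, 1, 5)

T1 = [1 0 0 0; 0 1 0 -1; 0 0 1 -4; 0 0 0 1]
T2·T1 = [1 0 0 -5; 0 1 0 -1; 0 0 1 -9; 0 0 0 1]
T3·…·T1 = [5/13 12/13 0 -37/13; -12/13 5/13 0 55/13; 0 0 1 -9; 0 0 0 1]
T4·…·T1 = [5/13 12/13 0 -37/13; -12/13 5/13 -1 172/13; 0 0 1 -9; 0 0 0 1]
det M = 1; M⁻¹ = [5/13 -12/13 -12/13 5; 12/13 5/13 5/13 1; 0 0 1 9; 0 0 0 1]
M⁻¹ · (0, 4, -4)ᵀ = (5, 1, 5)ᵀ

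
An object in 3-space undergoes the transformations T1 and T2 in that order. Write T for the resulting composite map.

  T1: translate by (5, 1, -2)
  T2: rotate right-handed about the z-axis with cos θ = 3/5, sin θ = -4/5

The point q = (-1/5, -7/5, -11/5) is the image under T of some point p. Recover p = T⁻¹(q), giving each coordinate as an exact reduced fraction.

T1 = [1 0 0 5; 0 1 0 1; 0 0 1 -2; 0 0 0 1]
T2·T1 = [3/5 4/5 0 19/5; -4/5 3/5 0 -17/5; 0 0 1 -2; 0 0 0 1]
det M = 1; M⁻¹ = [3/5 -4/5 0 -5; 4/5 3/5 0 -1; 0 0 1 2; 0 0 0 1]
M⁻¹ · (-1/5, -7/5, -11/5)ᵀ = (-4, -2, -1/5)ᵀ

p = (-4, -2, -1/5)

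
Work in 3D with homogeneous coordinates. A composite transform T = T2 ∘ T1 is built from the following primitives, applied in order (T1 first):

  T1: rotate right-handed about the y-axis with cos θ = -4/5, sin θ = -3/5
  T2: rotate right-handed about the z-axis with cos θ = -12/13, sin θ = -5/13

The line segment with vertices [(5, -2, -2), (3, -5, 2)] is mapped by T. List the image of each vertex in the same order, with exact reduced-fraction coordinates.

image vertices: (118/65, 38/13, 23/5), (7/5, 6, 1/5)

T1 rotate right-handed about the y-axis with cos θ = -4/5, sin θ = -3/5: (5, -2, -2) → (-14/5, -2, 23/5); (3, -5, 2) → (-18/5, -5, 1/5)
T2 rotate right-handed about the z-axis with cos θ = -12/13, sin θ = -5/13: (-14/5, -2, 23/5) → (118/65, 38/13, 23/5); (-18/5, -5, 1/5) → (7/5, 6, 1/5)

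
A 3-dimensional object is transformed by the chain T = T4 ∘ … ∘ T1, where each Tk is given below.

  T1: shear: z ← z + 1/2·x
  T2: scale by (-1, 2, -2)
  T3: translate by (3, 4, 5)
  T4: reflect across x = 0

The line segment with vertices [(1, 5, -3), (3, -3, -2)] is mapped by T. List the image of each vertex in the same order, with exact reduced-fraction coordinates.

image vertices: (-2, 14, 10), (0, -2, 6)

T1 shear: z ← z + 1/2·x: (1, 5, -3) → (1, 5, -5/2); (3, -3, -2) → (3, -3, -1/2)
T2 scale by (-1, 2, -2): (1, 5, -5/2) → (-1, 10, 5); (3, -3, -1/2) → (-3, -6, 1)
T3 translate by (3, 4, 5): (-1, 10, 5) → (2, 14, 10); (-3, -6, 1) → (0, -2, 6)
T4 reflect across x = 0: (2, 14, 10) → (-2, 14, 10); (0, -2, 6) → (0, -2, 6)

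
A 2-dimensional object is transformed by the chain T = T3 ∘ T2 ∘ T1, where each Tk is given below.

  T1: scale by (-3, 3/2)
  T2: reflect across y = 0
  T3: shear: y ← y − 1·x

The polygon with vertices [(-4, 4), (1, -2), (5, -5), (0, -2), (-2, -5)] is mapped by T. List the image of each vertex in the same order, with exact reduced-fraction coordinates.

image vertices: (12, -18), (-3, 6), (-15, 45/2), (0, 3), (6, 3/2)

T1 scale by (-3, 3/2): (-4, 4) → (12, 6); (1, -2) → (-3, -3); (5, -5) → (-15, -15/2); (0, -2) → (0, -3); (-2, -5) → (6, -15/2)
T2 reflect across y = 0: (12, 6) → (12, -6); (-3, -3) → (-3, 3); (-15, -15/2) → (-15, 15/2); (0, -3) → (0, 3); (6, -15/2) → (6, 15/2)
T3 shear: y ← y − 1·x: (12, -6) → (12, -18); (-3, 3) → (-3, 6); (-15, 15/2) → (-15, 45/2); (0, 3) → (0, 3); (6, 15/2) → (6, 3/2)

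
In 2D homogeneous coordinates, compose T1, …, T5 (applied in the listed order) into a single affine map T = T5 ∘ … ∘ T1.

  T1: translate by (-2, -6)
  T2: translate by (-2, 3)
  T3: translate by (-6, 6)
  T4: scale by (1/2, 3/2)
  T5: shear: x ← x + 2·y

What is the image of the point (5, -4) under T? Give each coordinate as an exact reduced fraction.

T(p) = (-11/2, -3/2)

T1 translate by (-2, -6): (5, -4) → (3, -10)
T2 translate by (-2, 3): (3, -10) → (1, -7)
T3 translate by (-6, 6): (1, -7) → (-5, -1)
T4 scale by (1/2, 3/2): (-5, -1) → (-5/2, -3/2)
T5 shear: x ← x + 2·y: (-5/2, -3/2) → (-11/2, -3/2)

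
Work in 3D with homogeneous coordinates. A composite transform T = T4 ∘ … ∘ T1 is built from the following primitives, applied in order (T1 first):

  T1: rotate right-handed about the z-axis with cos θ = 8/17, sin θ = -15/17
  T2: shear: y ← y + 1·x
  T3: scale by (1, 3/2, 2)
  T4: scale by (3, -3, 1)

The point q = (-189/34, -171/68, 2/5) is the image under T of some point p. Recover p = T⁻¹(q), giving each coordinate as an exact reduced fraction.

T1 = [8/17 15/17 0 0; -15/17 8/17 0 0; 0 0 1 0; 0 0 0 1]
T2·T1 = [8/17 15/17 0 0; -7/17 23/17 0 0; 0 0 1 0; 0 0 0 1]
T3·…·T1 = [8/17 15/17 0 0; -21/34 69/34 0 0; 0 0 2 0; 0 0 0 1]
T4·…·T1 = [24/17 45/17 0 0; 63/34 -207/34 0 0; 0 0 2 0; 0 0 0 1]
det M = -27; M⁻¹ = [23/51 10/51 0 0; 7/51 -16/153 0 0; 0 0 1/2 0; 0 0 0 1]
M⁻¹ · (-189/34, -171/68, 2/5)ᵀ = (-3, -1/2, 1/5)ᵀ

p = (-3, -1/2, 1/5)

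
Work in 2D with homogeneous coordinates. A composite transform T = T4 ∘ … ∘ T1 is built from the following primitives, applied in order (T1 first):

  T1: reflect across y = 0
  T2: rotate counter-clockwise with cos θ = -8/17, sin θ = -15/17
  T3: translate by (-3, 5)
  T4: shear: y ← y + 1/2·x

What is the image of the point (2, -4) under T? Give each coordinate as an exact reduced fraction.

T1 reflect across y = 0: (2, -4) → (2, 4)
T2 rotate counter-clockwise with cos θ = -8/17, sin θ = -15/17: (2, 4) → (44/17, -62/17)
T3 translate by (-3, 5): (44/17, -62/17) → (-7/17, 23/17)
T4 shear: y ← y + 1/2·x: (-7/17, 23/17) → (-7/17, 39/34)

T(p) = (-7/17, 39/34)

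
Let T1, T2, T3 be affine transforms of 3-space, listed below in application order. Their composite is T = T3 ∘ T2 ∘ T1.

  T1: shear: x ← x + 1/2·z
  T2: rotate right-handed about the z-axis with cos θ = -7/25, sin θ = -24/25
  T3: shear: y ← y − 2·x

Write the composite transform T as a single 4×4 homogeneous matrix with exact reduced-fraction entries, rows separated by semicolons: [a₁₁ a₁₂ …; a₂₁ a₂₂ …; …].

T = [-7/25 24/25 -7/50 0; -2/5 -11/5 -1/5 0; 0 0 1 0; 0 0 0 1]

T1 = [1 0 1/2 0; 0 1 0 0; 0 0 1 0; 0 0 0 1]
T2·T1 = [-7/25 24/25 -7/50 0; -24/25 -7/25 -12/25 0; 0 0 1 0; 0 0 0 1]
T3·…·T1 = [-7/25 24/25 -7/50 0; -2/5 -11/5 -1/5 0; 0 0 1 0; 0 0 0 1]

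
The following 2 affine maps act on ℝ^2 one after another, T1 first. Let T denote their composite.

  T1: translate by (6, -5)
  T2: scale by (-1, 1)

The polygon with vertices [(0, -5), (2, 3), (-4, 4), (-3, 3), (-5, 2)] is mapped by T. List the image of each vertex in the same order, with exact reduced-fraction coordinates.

T1 translate by (6, -5): (0, -5) → (6, -10); (2, 3) → (8, -2); (-4, 4) → (2, -1); (-3, 3) → (3, -2); (-5, 2) → (1, -3)
T2 scale by (-1, 1): (6, -10) → (-6, -10); (8, -2) → (-8, -2); (2, -1) → (-2, -1); (3, -2) → (-3, -2); (1, -3) → (-1, -3)

image vertices: (-6, -10), (-8, -2), (-2, -1), (-3, -2), (-1, -3)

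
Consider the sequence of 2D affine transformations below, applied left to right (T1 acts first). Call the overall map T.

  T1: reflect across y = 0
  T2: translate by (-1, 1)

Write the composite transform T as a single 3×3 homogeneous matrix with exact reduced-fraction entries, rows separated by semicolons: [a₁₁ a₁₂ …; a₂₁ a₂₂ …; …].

T1 = [1 0 0; 0 -1 0; 0 0 1]
T2·T1 = [1 0 -1; 0 -1 1; 0 0 1]

T = [1 0 -1; 0 -1 1; 0 0 1]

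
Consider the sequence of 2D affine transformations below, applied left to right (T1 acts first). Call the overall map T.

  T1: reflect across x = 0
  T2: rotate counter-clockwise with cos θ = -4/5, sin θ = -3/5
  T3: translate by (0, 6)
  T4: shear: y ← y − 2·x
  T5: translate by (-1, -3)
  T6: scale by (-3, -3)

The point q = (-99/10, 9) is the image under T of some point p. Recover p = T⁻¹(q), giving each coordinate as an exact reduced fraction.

T1 = [-1 0 0; 0 1 0; 0 0 1]
T2·T1 = [4/5 3/5 0; 3/5 -4/5 0; 0 0 1]
T3·…·T1 = [4/5 3/5 0; 3/5 -4/5 6; 0 0 1]
T4·…·T1 = [4/5 3/5 0; -1 -2 6; 0 0 1]
T5·…·T1 = [4/5 3/5 -1; -1 -2 3; 0 0 1]
T6·…·T1 = [-12/5 -9/5 3; 3 6 -9; 0 0 1]
det M = -9; M⁻¹ = [-2/3 -1/5 1/5; 1/3 4/15 7/5; 0 0 1]
M⁻¹ · (-99/10, 9)ᵀ = (5, 1/2)ᵀ

p = (5, 1/2)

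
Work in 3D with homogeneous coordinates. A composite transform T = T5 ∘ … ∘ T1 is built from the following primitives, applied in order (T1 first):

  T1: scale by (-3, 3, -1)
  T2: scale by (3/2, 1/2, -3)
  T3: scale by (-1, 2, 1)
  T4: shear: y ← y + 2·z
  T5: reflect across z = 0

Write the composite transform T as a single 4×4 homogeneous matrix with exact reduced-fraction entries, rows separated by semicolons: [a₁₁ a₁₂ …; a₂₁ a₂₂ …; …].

T = [9/2 0 0 0; 0 3 6 0; 0 0 -3 0; 0 0 0 1]

T1 = [-3 0 0 0; 0 3 0 0; 0 0 -1 0; 0 0 0 1]
T2·T1 = [-9/2 0 0 0; 0 3/2 0 0; 0 0 3 0; 0 0 0 1]
T3·…·T1 = [9/2 0 0 0; 0 3 0 0; 0 0 3 0; 0 0 0 1]
T4·…·T1 = [9/2 0 0 0; 0 3 6 0; 0 0 3 0; 0 0 0 1]
T5·…·T1 = [9/2 0 0 0; 0 3 6 0; 0 0 -3 0; 0 0 0 1]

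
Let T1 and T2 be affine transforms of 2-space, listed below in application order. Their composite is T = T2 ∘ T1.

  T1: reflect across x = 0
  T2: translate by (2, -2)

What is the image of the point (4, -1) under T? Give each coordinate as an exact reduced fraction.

T1 reflect across x = 0: (4, -1) → (-4, -1)
T2 translate by (2, -2): (-4, -1) → (-2, -3)

T(p) = (-2, -3)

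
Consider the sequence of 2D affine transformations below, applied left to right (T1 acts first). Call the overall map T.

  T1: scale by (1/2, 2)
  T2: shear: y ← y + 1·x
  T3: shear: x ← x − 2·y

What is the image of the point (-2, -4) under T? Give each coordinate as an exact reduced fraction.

T1 scale by (1/2, 2): (-2, -4) → (-1, -8)
T2 shear: y ← y + 1·x: (-1, -8) → (-1, -9)
T3 shear: x ← x − 2·y: (-1, -9) → (17, -9)

T(p) = (17, -9)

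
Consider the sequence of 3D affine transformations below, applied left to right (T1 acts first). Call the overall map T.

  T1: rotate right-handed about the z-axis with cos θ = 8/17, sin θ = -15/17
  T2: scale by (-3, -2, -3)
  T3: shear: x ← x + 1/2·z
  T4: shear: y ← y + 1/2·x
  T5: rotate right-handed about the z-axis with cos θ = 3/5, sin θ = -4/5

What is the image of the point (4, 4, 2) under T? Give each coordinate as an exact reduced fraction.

T(p) = (-83/5, 1971/170, -6)

T1 rotate right-handed about the z-axis with cos θ = 8/17, sin θ = -15/17: (4, 4, 2) → (92/17, -28/17, 2)
T2 scale by (-3, -2, -3): (92/17, -28/17, 2) → (-276/17, 56/17, -6)
T3 shear: x ← x + 1/2·z: (-276/17, 56/17, -6) → (-327/17, 56/17, -6)
T4 shear: y ← y + 1/2·x: (-327/17, 56/17, -6) → (-327/17, -215/34, -6)
T5 rotate right-handed about the z-axis with cos θ = 3/5, sin θ = -4/5: (-327/17, -215/34, -6) → (-83/5, 1971/170, -6)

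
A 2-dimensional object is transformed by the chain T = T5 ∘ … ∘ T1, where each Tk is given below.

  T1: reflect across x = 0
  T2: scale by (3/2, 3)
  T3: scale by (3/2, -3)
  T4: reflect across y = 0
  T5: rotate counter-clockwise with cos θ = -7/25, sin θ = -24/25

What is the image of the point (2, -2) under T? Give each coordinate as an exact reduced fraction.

T1 reflect across x = 0: (2, -2) → (-2, -2)
T2 scale by (3/2, 3): (-2, -2) → (-3, -6)
T3 scale by (3/2, -3): (-3, -6) → (-9/2, 18)
T4 reflect across y = 0: (-9/2, 18) → (-9/2, -18)
T5 rotate counter-clockwise with cos θ = -7/25, sin θ = -24/25: (-9/2, -18) → (-801/50, 234/25)

T(p) = (-801/50, 234/25)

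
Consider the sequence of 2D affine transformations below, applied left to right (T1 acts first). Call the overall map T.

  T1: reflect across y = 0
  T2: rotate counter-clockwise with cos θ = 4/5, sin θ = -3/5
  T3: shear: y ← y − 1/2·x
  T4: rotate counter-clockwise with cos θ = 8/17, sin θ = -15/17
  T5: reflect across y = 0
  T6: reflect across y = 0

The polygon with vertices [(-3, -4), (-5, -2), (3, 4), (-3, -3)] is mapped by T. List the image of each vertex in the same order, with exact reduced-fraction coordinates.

image vertices: (75/17, 40/17), (338/85, 90/17), (-75/17, -40/17), (627/170, 45/17)

T1 reflect across y = 0: (-3, -4) → (-3, 4); (-5, -2) → (-5, 2); (3, 4) → (3, -4); (-3, -3) → (-3, 3)
T2 rotate counter-clockwise with cos θ = 4/5, sin θ = -3/5: (-3, 4) → (0, 5); (-5, 2) → (-14/5, 23/5); (3, -4) → (0, -5); (-3, 3) → (-3/5, 21/5)
T3 shear: y ← y − 1/2·x: (0, 5) → (0, 5); (-14/5, 23/5) → (-14/5, 6); (0, -5) → (0, -5); (-3/5, 21/5) → (-3/5, 9/2)
T4 rotate counter-clockwise with cos θ = 8/17, sin θ = -15/17: (0, 5) → (75/17, 40/17); (-14/5, 6) → (338/85, 90/17); (0, -5) → (-75/17, -40/17); (-3/5, 9/2) → (627/170, 45/17)
T5 reflect across y = 0: (75/17, 40/17) → (75/17, -40/17); (338/85, 90/17) → (338/85, -90/17); (-75/17, -40/17) → (-75/17, 40/17); (627/170, 45/17) → (627/170, -45/17)
T6 reflect across y = 0: (75/17, -40/17) → (75/17, 40/17); (338/85, -90/17) → (338/85, 90/17); (-75/17, 40/17) → (-75/17, -40/17); (627/170, -45/17) → (627/170, 45/17)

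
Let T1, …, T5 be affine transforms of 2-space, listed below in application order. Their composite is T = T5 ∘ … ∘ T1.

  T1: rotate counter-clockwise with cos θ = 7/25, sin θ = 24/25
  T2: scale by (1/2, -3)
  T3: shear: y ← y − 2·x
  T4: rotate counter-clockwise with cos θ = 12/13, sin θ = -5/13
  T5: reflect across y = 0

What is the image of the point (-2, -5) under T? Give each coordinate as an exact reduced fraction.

T1 rotate counter-clockwise with cos θ = 7/25, sin θ = 24/25: (-2, -5) → (106/25, -83/25)
T2 scale by (1/2, -3): (106/25, -83/25) → (53/25, 249/25)
T3 shear: y ← y − 2·x: (53/25, 249/25) → (53/25, 143/25)
T4 rotate counter-clockwise with cos θ = 12/13, sin θ = -5/13: (53/25, 143/25) → (1351/325, 1451/325)
T5 reflect across y = 0: (1351/325, 1451/325) → (1351/325, -1451/325)

T(p) = (1351/325, -1451/325)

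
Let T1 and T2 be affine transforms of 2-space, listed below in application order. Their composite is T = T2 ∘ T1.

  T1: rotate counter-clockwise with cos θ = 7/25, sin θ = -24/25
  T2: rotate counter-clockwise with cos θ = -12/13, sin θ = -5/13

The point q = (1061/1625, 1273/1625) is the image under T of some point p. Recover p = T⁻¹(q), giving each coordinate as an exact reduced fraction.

p = (1/5, -1)

T1 = [7/25 24/25 0; -24/25 7/25 0; 0 0 1]
T2·T1 = [-204/325 -253/325 0; 253/325 -204/325 0; 0 0 1]
det M = 1; M⁻¹ = [-204/325 253/325 0; -253/325 -204/325 0; 0 0 1]
M⁻¹ · (1061/1625, 1273/1625)ᵀ = (1/5, -1)ᵀ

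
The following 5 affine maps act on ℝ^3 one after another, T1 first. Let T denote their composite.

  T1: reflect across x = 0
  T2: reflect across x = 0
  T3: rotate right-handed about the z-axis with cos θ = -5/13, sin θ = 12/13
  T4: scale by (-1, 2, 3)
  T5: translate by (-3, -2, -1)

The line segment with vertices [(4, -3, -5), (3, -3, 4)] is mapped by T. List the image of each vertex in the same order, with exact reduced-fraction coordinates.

image vertices: (-55/13, 100/13, -16), (-60/13, 76/13, 11)

T1 reflect across x = 0: (4, -3, -5) → (-4, -3, -5); (3, -3, 4) → (-3, -3, 4)
T2 reflect across x = 0: (-4, -3, -5) → (4, -3, -5); (-3, -3, 4) → (3, -3, 4)
T3 rotate right-handed about the z-axis with cos θ = -5/13, sin θ = 12/13: (4, -3, -5) → (16/13, 63/13, -5); (3, -3, 4) → (21/13, 51/13, 4)
T4 scale by (-1, 2, 3): (16/13, 63/13, -5) → (-16/13, 126/13, -15); (21/13, 51/13, 4) → (-21/13, 102/13, 12)
T5 translate by (-3, -2, -1): (-16/13, 126/13, -15) → (-55/13, 100/13, -16); (-21/13, 102/13, 12) → (-60/13, 76/13, 11)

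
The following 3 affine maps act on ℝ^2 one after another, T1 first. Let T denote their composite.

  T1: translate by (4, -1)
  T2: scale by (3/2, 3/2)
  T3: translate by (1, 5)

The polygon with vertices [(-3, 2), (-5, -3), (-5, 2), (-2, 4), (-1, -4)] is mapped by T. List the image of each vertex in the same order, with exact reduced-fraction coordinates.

T1 translate by (4, -1): (-3, 2) → (1, 1); (-5, -3) → (-1, -4); (-5, 2) → (-1, 1); (-2, 4) → (2, 3); (-1, -4) → (3, -5)
T2 scale by (3/2, 3/2): (1, 1) → (3/2, 3/2); (-1, -4) → (-3/2, -6); (-1, 1) → (-3/2, 3/2); (2, 3) → (3, 9/2); (3, -5) → (9/2, -15/2)
T3 translate by (1, 5): (3/2, 3/2) → (5/2, 13/2); (-3/2, -6) → (-1/2, -1); (-3/2, 3/2) → (-1/2, 13/2); (3, 9/2) → (4, 19/2); (9/2, -15/2) → (11/2, -5/2)

image vertices: (5/2, 13/2), (-1/2, -1), (-1/2, 13/2), (4, 19/2), (11/2, -5/2)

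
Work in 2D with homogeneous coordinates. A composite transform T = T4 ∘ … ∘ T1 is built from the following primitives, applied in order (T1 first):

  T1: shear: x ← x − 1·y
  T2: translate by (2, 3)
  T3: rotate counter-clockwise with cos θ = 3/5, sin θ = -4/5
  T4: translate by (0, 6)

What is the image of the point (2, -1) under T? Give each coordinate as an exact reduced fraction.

T1 shear: x ← x − 1·y: (2, -1) → (3, -1)
T2 translate by (2, 3): (3, -1) → (5, 2)
T3 rotate counter-clockwise with cos θ = 3/5, sin θ = -4/5: (5, 2) → (23/5, -14/5)
T4 translate by (0, 6): (23/5, -14/5) → (23/5, 16/5)

T(p) = (23/5, 16/5)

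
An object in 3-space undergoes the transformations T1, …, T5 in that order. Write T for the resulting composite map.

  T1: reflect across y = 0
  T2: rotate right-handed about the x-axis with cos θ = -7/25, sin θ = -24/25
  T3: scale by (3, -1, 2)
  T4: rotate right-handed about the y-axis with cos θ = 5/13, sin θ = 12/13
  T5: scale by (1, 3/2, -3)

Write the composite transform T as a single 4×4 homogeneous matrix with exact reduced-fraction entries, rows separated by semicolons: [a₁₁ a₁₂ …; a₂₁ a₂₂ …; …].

T1 = [1 0 0 0; 0 -1 0 0; 0 0 1 0; 0 0 0 1]
T2·T1 = [1 0 0 0; 0 7/25 24/25 0; 0 24/25 -7/25 0; 0 0 0 1]
T3·…·T1 = [3 0 0 0; 0 -7/25 -24/25 0; 0 48/25 -14/25 0; 0 0 0 1]
T4·…·T1 = [15/13 576/325 -168/325 0; 0 -7/25 -24/25 0; -36/13 48/65 -14/65 0; 0 0 0 1]
T5·…·T1 = [15/13 576/325 -168/325 0; 0 -21/50 -36/25 0; 108/13 -144/65 42/65 0; 0 0 0 1]

T = [15/13 576/325 -168/325 0; 0 -21/50 -36/25 0; 108/13 -144/65 42/65 0; 0 0 0 1]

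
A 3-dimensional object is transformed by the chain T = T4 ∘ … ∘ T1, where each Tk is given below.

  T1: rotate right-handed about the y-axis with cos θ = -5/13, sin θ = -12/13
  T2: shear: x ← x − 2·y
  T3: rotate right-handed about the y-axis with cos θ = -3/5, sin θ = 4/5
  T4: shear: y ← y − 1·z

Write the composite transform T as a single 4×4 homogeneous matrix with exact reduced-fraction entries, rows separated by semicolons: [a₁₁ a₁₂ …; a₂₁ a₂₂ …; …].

T = [63/65 6/5 16/65 0; 16/65 -3/5 -63/65 0; -16/65 8/5 63/65 0; 0 0 0 1]

T1 = [-5/13 0 -12/13 0; 0 1 0 0; 12/13 0 -5/13 0; 0 0 0 1]
T2·T1 = [-5/13 -2 -12/13 0; 0 1 0 0; 12/13 0 -5/13 0; 0 0 0 1]
T3·…·T1 = [63/65 6/5 16/65 0; 0 1 0 0; -16/65 8/5 63/65 0; 0 0 0 1]
T4·…·T1 = [63/65 6/5 16/65 0; 16/65 -3/5 -63/65 0; -16/65 8/5 63/65 0; 0 0 0 1]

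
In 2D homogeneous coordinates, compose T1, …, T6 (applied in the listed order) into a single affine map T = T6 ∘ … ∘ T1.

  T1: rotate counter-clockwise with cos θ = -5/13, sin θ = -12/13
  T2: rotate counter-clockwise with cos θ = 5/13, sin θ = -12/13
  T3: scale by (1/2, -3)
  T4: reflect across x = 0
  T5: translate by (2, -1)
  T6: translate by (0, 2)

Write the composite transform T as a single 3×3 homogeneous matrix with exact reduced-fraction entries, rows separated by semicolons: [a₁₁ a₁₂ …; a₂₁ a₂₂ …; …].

T1 = [-5/13 12/13 0; -12/13 -5/13 0; 0 0 1]
T2·T1 = [-1 0 0; 0 -1 0; 0 0 1]
T3·…·T1 = [-1/2 0 0; 0 3 0; 0 0 1]
T4·…·T1 = [1/2 0 0; 0 3 0; 0 0 1]
T5·…·T1 = [1/2 0 2; 0 3 -1; 0 0 1]
T6·…·T1 = [1/2 0 2; 0 3 1; 0 0 1]

T = [1/2 0 2; 0 3 1; 0 0 1]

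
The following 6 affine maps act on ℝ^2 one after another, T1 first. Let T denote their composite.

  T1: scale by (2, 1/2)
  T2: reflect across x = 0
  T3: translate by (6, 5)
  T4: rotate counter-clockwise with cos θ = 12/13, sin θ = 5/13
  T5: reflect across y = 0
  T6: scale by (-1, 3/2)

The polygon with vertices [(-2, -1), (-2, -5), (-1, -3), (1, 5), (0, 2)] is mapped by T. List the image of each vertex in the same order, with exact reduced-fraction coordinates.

image vertices: (-15/2, -12), (-215/26, -120/13), (-157/26, -123/13), (-21/26, -165/13), (-42/13, -153/13)

T1 scale by (2, 1/2): (-2, -1) → (-4, -1/2); (-2, -5) → (-4, -5/2); (-1, -3) → (-2, -3/2); (1, 5) → (2, 5/2); (0, 2) → (0, 1)
T2 reflect across x = 0: (-4, -1/2) → (4, -1/2); (-4, -5/2) → (4, -5/2); (-2, -3/2) → (2, -3/2); (2, 5/2) → (-2, 5/2); (0, 1) → (0, 1)
T3 translate by (6, 5): (4, -1/2) → (10, 9/2); (4, -5/2) → (10, 5/2); (2, -3/2) → (8, 7/2); (-2, 5/2) → (4, 15/2); (0, 1) → (6, 6)
T4 rotate counter-clockwise with cos θ = 12/13, sin θ = 5/13: (10, 9/2) → (15/2, 8); (10, 5/2) → (215/26, 80/13); (8, 7/2) → (157/26, 82/13); (4, 15/2) → (21/26, 110/13); (6, 6) → (42/13, 102/13)
T5 reflect across y = 0: (15/2, 8) → (15/2, -8); (215/26, 80/13) → (215/26, -80/13); (157/26, 82/13) → (157/26, -82/13); (21/26, 110/13) → (21/26, -110/13); (42/13, 102/13) → (42/13, -102/13)
T6 scale by (-1, 3/2): (15/2, -8) → (-15/2, -12); (215/26, -80/13) → (-215/26, -120/13); (157/26, -82/13) → (-157/26, -123/13); (21/26, -110/13) → (-21/26, -165/13); (42/13, -102/13) → (-42/13, -153/13)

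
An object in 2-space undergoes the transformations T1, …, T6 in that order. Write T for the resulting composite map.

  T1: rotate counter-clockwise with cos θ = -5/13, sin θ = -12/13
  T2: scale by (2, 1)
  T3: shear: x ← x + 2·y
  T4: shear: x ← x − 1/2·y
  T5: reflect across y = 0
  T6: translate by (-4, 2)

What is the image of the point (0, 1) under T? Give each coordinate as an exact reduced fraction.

T(p) = (-71/26, 31/13)

T1 rotate counter-clockwise with cos θ = -5/13, sin θ = -12/13: (0, 1) → (12/13, -5/13)
T2 scale by (2, 1): (12/13, -5/13) → (24/13, -5/13)
T3 shear: x ← x + 2·y: (24/13, -5/13) → (14/13, -5/13)
T4 shear: x ← x − 1/2·y: (14/13, -5/13) → (33/26, -5/13)
T5 reflect across y = 0: (33/26, -5/13) → (33/26, 5/13)
T6 translate by (-4, 2): (33/26, 5/13) → (-71/26, 31/13)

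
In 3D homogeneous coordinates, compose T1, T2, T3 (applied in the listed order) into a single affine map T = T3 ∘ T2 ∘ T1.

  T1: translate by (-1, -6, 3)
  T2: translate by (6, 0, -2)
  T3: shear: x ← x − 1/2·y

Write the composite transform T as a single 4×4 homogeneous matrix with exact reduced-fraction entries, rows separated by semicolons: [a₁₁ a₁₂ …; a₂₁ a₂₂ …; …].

T1 = [1 0 0 -1; 0 1 0 -6; 0 0 1 3; 0 0 0 1]
T2·T1 = [1 0 0 5; 0 1 0 -6; 0 0 1 1; 0 0 0 1]
T3·…·T1 = [1 -1/2 0 8; 0 1 0 -6; 0 0 1 1; 0 0 0 1]

T = [1 -1/2 0 8; 0 1 0 -6; 0 0 1 1; 0 0 0 1]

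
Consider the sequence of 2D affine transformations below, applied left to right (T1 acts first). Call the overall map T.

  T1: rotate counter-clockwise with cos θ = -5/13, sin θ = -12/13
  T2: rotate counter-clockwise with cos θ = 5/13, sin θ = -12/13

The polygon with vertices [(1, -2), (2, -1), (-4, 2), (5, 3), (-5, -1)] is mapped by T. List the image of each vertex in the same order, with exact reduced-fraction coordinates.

T1 rotate counter-clockwise with cos θ = -5/13, sin θ = -12/13: (1, -2) → (-29/13, -2/13); (2, -1) → (-22/13, -19/13); (-4, 2) → (44/13, 38/13); (5, 3) → (11/13, -75/13); (-5, -1) → (1, 5)
T2 rotate counter-clockwise with cos θ = 5/13, sin θ = -12/13: (-29/13, -2/13) → (-1, 2); (-22/13, -19/13) → (-2, 1); (44/13, 38/13) → (4, -2); (11/13, -75/13) → (-5, -3); (1, 5) → (5, 1)

image vertices: (-1, 2), (-2, 1), (4, -2), (-5, -3), (5, 1)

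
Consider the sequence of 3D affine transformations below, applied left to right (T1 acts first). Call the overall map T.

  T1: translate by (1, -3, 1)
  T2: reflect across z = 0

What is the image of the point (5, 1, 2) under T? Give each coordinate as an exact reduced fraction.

T1 translate by (1, -3, 1): (5, 1, 2) → (6, -2, 3)
T2 reflect across z = 0: (6, -2, 3) → (6, -2, -3)

T(p) = (6, -2, -3)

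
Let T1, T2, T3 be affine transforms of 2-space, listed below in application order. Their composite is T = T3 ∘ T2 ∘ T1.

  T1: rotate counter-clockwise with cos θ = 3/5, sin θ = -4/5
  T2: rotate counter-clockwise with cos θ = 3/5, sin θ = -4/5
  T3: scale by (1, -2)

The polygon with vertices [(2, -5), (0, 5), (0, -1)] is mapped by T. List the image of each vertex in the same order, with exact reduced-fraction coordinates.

image vertices: (-134/25, 26/25), (24/5, 14/5), (-24/25, -14/25)

T1 rotate counter-clockwise with cos θ = 3/5, sin θ = -4/5: (2, -5) → (-14/5, -23/5); (0, 5) → (4, 3); (0, -1) → (-4/5, -3/5)
T2 rotate counter-clockwise with cos θ = 3/5, sin θ = -4/5: (-14/5, -23/5) → (-134/25, -13/25); (4, 3) → (24/5, -7/5); (-4/5, -3/5) → (-24/25, 7/25)
T3 scale by (1, -2): (-134/25, -13/25) → (-134/25, 26/25); (24/5, -7/5) → (24/5, 14/5); (-24/25, 7/25) → (-24/25, -14/25)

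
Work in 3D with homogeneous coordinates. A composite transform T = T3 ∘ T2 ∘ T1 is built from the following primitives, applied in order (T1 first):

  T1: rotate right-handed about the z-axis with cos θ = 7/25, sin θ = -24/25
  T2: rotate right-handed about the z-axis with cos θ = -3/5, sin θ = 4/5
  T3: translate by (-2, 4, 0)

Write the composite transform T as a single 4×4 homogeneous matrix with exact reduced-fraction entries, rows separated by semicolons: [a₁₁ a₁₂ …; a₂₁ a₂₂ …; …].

T = [3/5 -4/5 0 -2; 4/5 3/5 0 4; 0 0 1 0; 0 0 0 1]

T1 = [7/25 24/25 0 0; -24/25 7/25 0 0; 0 0 1 0; 0 0 0 1]
T2·T1 = [3/5 -4/5 0 0; 4/5 3/5 0 0; 0 0 1 0; 0 0 0 1]
T3·…·T1 = [3/5 -4/5 0 -2; 4/5 3/5 0 4; 0 0 1 0; 0 0 0 1]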